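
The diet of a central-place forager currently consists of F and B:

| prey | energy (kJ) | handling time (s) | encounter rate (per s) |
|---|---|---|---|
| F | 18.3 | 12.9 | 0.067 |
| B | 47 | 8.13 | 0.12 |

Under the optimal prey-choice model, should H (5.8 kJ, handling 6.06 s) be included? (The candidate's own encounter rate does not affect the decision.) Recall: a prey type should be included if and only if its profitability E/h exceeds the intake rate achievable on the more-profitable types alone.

Intake rate on the current diet: R = (0.067×18.3 + 0.12×47) / (1 + 0.067×12.9 + 0.12×8.13) = 6.866/2.84 = 2.418 kJ/s.
Profitability of H: 5.8/6.06 = 0.9571 kJ/s.
0.9571 < 2.418, so adding H would lower the average — exclude it.

No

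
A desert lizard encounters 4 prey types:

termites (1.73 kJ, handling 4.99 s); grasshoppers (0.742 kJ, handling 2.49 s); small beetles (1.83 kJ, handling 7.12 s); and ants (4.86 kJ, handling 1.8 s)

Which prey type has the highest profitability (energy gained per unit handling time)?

Profitability E/h (kJ/s): termites = 1.73/4.99 = 0.347, grasshoppers = 0.742/2.49 = 0.298, small beetles = 1.83/7.12 = 0.257, ants = 4.86/1.8 = 2.7.
Ranked: ants > termites > grasshoppers > small beetles.

ants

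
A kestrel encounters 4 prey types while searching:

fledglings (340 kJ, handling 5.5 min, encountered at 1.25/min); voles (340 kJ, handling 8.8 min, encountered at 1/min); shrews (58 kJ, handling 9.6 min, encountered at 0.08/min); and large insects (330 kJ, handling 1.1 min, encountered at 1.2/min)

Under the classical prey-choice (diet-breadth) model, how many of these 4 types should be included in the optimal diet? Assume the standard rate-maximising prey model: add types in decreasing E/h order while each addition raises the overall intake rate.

Profitabilities (E/h, kJ/min): large insects 300, fledglings 61.8, voles 38.6, shrews 6.04. Add prey in this order while the next type's profitability exceeds the intake rate on those already taken.
Rate on top 1: 170.7. fledglings: 61.8 < 170.7 → exclude; stop.
Optimal diet: large insects — 1 of 4 types.

1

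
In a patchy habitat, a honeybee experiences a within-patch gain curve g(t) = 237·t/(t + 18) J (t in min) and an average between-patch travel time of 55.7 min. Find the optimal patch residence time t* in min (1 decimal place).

31.7 min

Maximise g(t)/(T+t): set derivative to zero → g'(t)(T+t) = g(t).
g'(t) = 237·18/(t + 18)². Setting 237·18/(t+18)² = 237t/[(t+18)(55.7+t)] gives 18(55.7+t) = t(t+18), so t² = 18×55.7 = 1003.
t* = √1003 = 31.66 min.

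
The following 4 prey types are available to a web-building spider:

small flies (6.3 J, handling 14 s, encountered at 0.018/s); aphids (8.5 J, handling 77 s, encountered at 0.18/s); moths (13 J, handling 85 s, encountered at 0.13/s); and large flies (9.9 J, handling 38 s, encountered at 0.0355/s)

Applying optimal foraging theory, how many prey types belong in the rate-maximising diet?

Profitabilities (E/h, J/s): small flies 0.45, large flies 0.261, moths 0.153, aphids 0.11. Add prey in this order while the next type's profitability exceeds the intake rate on those already taken.
Rate on top 1: 0.09058. large flies: 0.261 > 0.09058 → include.
Rate on top 2: 0.1787. moths: 0.153 < 0.1787 → exclude; stop.
Optimal diet: small flies, large flies — 2 of 4 types.

2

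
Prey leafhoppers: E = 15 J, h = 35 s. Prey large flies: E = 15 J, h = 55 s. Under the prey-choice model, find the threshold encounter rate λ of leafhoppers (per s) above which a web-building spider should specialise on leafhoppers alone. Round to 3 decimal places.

0.050 per s

At the threshold, the rate on leafhoppers alone equals the profitability of large flies: λ·15/(1 + λ·35) = 15/55 = 0.2727.
Rearranging, λ(15 − 0.2727×35) = 0.2727, so λ = 0.2727/5.455 = 0.05 per s.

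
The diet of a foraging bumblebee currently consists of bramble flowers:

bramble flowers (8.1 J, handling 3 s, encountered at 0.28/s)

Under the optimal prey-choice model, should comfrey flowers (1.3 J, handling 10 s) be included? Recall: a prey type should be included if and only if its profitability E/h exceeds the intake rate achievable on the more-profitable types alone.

No

On bramble flowers alone, R = ΣλE/(1+Σλh) = 2.268/1.84 = 1.233 J/s.
Profitability of comfrey flowers: 1.3/10 = 0.13 J/s.
Since 0.13 < R, time spent handling comfrey flowers is better spent searching.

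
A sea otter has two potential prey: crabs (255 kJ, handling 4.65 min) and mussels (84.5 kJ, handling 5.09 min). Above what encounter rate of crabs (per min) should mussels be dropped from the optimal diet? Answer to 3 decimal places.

The zero-one rule: include mussels iff E₂/h₂ > λE₁/(1+λh₁). Equality gives the switch point.
λE₁h₂ = E₂ + λE₂h₁ ⇒ λ = E₂/(E₁h₂ − E₂h₁) = 84.5/(1298 − 392.9) = 0.09337 per min.

0.093 per min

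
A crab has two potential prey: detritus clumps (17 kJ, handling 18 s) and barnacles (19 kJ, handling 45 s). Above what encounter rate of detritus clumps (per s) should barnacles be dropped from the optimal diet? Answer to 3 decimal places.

0.045 per s

The zero-one rule: include barnacles iff E₂/h₂ > λE₁/(1+λh₁). Equality gives the switch point.
λE₁h₂ = E₂ + λE₂h₁ ⇒ λ = E₂/(E₁h₂ − E₂h₁) = 19/(765 − 342) = 0.04492 per s.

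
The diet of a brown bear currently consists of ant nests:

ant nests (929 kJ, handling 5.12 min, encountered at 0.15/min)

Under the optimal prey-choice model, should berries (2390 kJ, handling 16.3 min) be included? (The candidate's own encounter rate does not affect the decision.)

Yes

Current rate: (0.15×929)/(1 + 0.15×5.12) = 78.82 kJ/min.
berries: E/h = 2390/16.3 = 146.6 kJ/min.
Since 146.6 > R, including berries increases the long-run rate.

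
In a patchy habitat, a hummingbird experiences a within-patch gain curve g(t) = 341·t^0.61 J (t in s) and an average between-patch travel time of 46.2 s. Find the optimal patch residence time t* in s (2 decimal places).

Optimal t* satisfies g'(t*) = g(t*)/(T + t*).
g'(t) = 0.61·341·t^-0.39. Setting 0.61·341·t^-0.39 = 341·t^0.61/(46.2+t) gives 0.61(46.2+t) = t, so 0.39·t = 0.61×46.2.
t* = 0.61×46.2/0.39 = 72.26 s.

72.26 s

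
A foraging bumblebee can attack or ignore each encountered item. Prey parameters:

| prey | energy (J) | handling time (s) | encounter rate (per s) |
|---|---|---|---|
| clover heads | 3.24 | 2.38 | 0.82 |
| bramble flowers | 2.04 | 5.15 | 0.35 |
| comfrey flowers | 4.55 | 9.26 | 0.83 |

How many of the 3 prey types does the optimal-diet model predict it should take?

Profitabilities (E/h, J/s): clover heads 1.36, comfrey flowers 0.491, bramble flowers 0.396. Add prey in this order while the next type's profitability exceeds the intake rate on those already taken.
Rate on top 1: 0.9001. comfrey flowers: 0.491 < 0.9001 → exclude; stop.
Optimal diet: clover heads — 1 of 3 types.

1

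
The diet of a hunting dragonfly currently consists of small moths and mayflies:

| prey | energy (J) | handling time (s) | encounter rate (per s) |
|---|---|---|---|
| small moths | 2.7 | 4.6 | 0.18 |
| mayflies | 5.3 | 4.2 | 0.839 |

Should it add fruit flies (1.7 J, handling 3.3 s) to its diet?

No

On small moths and mayflies alone, R = ΣλE/(1+Σλh) = 4.933/5.352 = 0.9217 J/s.
Profitability of fruit flies: 1.7/3.3 = 0.5152 J/s.
Since 0.5152 < R, time spent handling fruit flies is better spent searching.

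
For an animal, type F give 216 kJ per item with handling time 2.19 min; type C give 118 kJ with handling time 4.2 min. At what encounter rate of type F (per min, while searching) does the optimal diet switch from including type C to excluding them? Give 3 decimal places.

Drop type C once their profitability E₂/h₂ falls below the rate achievable on type F alone: E₂/h₂ = λE₁/(1 + λh₁).
Solve for λ: λE₁h₂ = E₂(1 + λh₁) → λ(E₁h₂ − E₂h₁) = E₂ → λ = E₂/(E₁h₂ − E₂h₁).
λ = 118/(216×4.2 − 118×2.19) = 118/648.8 = 0.1819 per min.

0.182 per min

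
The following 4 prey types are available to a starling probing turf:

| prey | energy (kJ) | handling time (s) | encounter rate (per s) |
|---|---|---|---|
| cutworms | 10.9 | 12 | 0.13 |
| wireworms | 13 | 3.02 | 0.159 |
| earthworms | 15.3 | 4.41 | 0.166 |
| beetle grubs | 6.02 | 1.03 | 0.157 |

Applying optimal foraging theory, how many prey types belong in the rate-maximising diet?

3

Rank by E/h (kJ/s): beetle grubs 5.84, wireworms 4.3, earthworms 3.47, cutworms 0.908. Include each in turn until the next type's E/h falls below the running intake rate.
Rate on top 1: 0.8136. wireworms: 4.3 > 0.8136 → include.
Rate on top 2: 1.835. earthworms: 3.47 > 1.835 → include.
Rate on top 3: 2.339. cutworms: 0.908 < 2.339 → exclude; stop.
Optimal diet: beetle grubs, wireworms, earthworms — 3 of 4 types.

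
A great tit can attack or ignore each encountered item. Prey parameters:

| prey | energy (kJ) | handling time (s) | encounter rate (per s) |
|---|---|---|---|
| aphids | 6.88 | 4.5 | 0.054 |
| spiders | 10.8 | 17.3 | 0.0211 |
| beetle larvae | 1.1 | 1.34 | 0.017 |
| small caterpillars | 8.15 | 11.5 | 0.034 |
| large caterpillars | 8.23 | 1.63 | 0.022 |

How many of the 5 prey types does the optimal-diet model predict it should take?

5

Rank by E/h (kJ/s): large caterpillars 5.05, aphids 1.53, beetle larvae 0.821, small caterpillars 0.709, spiders 0.624. Include each in turn until the next type's E/h falls below the running intake rate.
Rate on top 1: 0.1748. aphids: 1.53 > 0.1748 → include.
Rate on top 2: 0.4321. beetle larvae: 0.821 > 0.4321 → include.
Rate on top 3: 0.4389. small caterpillars: 0.709 > 0.4389 → include.
Rate on top 4: 0.5012. spiders: 0.624 > 0.5012 → include.
Optimal diet: large caterpillars, aphids, beetle larvae, small caterpillars, spiders — 5 of 5 types.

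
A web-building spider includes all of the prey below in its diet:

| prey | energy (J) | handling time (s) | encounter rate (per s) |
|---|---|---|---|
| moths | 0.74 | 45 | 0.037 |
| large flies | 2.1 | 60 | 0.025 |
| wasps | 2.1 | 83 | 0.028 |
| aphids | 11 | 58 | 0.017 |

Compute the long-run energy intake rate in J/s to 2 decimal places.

Energy encountered per unit search time: 0.037×0.74 + 0.025×2.1 + 0.028×2.1 + 0.017×11 = 0.3257 J/s.
Handling time per unit search time: 0.037×45 + 0.025×60 + 0.028×83 + 0.017×58 = 6.475.
Rate = 0.3257/(1 + 6.475) = 0.04357 J/s.

0.04 J/s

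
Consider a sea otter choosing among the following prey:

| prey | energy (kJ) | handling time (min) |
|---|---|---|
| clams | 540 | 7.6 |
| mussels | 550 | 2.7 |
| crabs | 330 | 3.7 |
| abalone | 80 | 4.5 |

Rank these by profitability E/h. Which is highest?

mussels

In descending order of E/h:
mussels: 550/2.7 = 204 kJ/min
crabs: 330/3.7 = 89.2 kJ/min
clams: 540/7.6 = 71.1 kJ/min
abalone: 80/4.5 = 17.8 kJ/min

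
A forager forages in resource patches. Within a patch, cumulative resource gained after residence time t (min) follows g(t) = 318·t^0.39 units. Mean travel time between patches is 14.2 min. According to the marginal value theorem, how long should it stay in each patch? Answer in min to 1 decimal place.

Optimal t* satisfies g'(t*) = g(t*)/(T + t*).
g'(t) = 0.39·318·t^-0.61. Setting 0.39·318·t^-0.61 = 318·t^0.39/(14.2+t) gives 0.39(14.2+t) = t, so 0.61·t = 0.39×14.2.
t* = 0.39×14.2/0.61 = 9.079 min.

9.1 min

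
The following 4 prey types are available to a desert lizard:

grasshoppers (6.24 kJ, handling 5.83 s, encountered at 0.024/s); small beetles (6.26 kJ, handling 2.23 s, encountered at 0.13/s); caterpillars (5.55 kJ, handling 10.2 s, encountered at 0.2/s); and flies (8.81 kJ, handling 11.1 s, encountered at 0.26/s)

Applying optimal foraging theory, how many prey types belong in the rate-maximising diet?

3

Rank by E/h (kJ/s): small beetles 2.81, grasshoppers 1.07, flies 0.794, caterpillars 0.544. Include each in turn until the next type's E/h falls below the running intake rate.
Rate on top 1: 0.6309. grasshoppers: 1.07 > 0.6309 → include.
Rate on top 2: 0.6739. flies: 0.794 > 0.6739 → include.
Rate on top 3: 0.754. caterpillars: 0.544 < 0.754 → exclude; stop.
Optimal diet: small beetles, grasshoppers, flies — 3 of 4 types.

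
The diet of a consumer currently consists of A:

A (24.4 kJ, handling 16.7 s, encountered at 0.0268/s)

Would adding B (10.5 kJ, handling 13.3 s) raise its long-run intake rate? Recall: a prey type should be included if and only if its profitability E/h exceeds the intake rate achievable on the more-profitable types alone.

Current rate: (0.0268×24.4)/(1 + 0.0268×16.7) = 0.4517 kJ/s.
Profitability of B: 10.5/13.3 = 0.7895 kJ/s.
Since 0.7895 > R, including B increases the long-run rate.

Yes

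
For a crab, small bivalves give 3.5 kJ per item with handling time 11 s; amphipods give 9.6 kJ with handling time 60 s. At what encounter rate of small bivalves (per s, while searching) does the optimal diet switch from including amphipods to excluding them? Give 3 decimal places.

The zero-one rule: include amphipods iff E₂/h₂ > λE₁/(1+λh₁). Equality gives the switch point.
λE₁h₂ = E₂ + λE₂h₁ ⇒ λ = E₂/(E₁h₂ − E₂h₁) = 9.6/(210 − 105.6) = 0.09195 per s.

0.092 per s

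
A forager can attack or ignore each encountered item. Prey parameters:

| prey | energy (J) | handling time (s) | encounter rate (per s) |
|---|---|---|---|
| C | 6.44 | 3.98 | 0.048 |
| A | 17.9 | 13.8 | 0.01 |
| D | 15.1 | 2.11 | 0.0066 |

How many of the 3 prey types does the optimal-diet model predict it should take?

3

E/h in descending order: D 7.16, C 1.62, A 1.3 J/s. The optimal diet is the largest prefix of this list for which every included type satisfies E_i/h_i > R on the types above it.
Rate on top 1: 0.09829. C: 1.62 > 0.09829 → include.
Rate on top 2: 0.3392. A: 1.3 > 0.3392 → include.
Optimal diet: D, C, A — 3 of 3 types.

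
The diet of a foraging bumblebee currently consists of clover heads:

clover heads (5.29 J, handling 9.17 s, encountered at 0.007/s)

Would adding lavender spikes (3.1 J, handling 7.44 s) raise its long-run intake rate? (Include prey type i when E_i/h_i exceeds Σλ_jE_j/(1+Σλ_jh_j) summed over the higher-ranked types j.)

Yes

Current rate: (0.007×5.29)/(1 + 0.007×9.17) = 0.0348 J/s.
lavender spikes: E/h = 3.1/7.44 = 0.4167 J/s.
0.4167 > 0.0348, so adding lavender spikes raises the average — include it.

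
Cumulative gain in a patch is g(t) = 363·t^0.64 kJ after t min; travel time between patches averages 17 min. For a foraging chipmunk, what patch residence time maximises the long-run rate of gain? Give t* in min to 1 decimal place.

Maximise g(t)/(T+t): set derivative to zero → g'(t)(T+t) = g(t).
g'(t) = 0.64·363·t^-0.36. Setting 0.64·363·t^-0.36 = 363·t^0.64/(17+t) gives 0.64(17+t) = t, so 0.36·t = 0.64×17.
t* = 0.64×17/0.36 = 30.22 min.

30.2 min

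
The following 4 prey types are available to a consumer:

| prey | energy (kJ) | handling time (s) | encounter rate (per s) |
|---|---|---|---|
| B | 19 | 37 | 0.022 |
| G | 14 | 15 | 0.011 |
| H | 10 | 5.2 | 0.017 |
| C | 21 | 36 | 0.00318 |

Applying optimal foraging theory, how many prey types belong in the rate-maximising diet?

4

Rank by E/h (kJ/s): H 1.92, G 0.933, C 0.583, B 0.514. Include each in turn until the next type's E/h falls below the running intake rate.
Rate on top 1: 0.1562. G: 0.933 > 0.1562 → include.
Rate on top 2: 0.2585. C: 0.583 > 0.2585 → include.
Rate on top 3: 0.2857. B: 0.514 > 0.2857 → include.
Optimal diet: H, G, C, B — 4 of 4 types.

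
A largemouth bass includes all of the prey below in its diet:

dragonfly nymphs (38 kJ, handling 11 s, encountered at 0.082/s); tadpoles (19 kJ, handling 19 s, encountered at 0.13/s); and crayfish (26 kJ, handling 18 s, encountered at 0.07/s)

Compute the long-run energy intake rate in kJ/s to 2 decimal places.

1.31 kJ/s

Energy encountered per unit search time: 0.082×38 + 0.13×19 + 0.07×26 = 7.406 kJ/s.
Handling time per unit search time: 0.082×11 + 0.13×19 + 0.07×18 = 4.632.
Rate = 7.406/(1 + 4.632) = 1.315 kJ/s.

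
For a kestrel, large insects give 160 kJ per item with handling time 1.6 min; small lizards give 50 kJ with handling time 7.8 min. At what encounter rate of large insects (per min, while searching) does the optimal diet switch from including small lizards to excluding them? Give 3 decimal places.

Drop small lizards once their profitability E₂/h₂ falls below the rate achievable on large insects alone: E₂/h₂ = λE₁/(1 + λh₁).
Solve for λ: λE₁h₂ = E₂(1 + λh₁) → λ(E₁h₂ − E₂h₁) = E₂ → λ = E₂/(E₁h₂ − E₂h₁).
λ = 50/(160×7.8 − 50×1.6) = 50/1168 = 0.04281 per min.

0.043 per min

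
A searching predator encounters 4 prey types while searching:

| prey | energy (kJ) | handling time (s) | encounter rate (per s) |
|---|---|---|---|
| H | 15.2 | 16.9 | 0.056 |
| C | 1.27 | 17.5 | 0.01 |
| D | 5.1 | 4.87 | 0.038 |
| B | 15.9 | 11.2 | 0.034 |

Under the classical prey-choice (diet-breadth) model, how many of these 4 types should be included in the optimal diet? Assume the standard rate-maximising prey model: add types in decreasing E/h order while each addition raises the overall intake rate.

3

E/h in descending order: B 1.42, D 1.05, H 0.899, C 0.0726 kJ/s. The optimal diet is the largest prefix of this list for which every included type satisfies E_i/h_i > R on the types above it.
Rate on top 1: 0.3915. D: 1.05 > 0.3915 → include.
Rate on top 2: 0.469. H: 0.899 > 0.469 → include.
Rate on top 3: 0.6311. C: 0.0726 < 0.6311 → exclude; stop.
Optimal diet: B, D, H — 3 of 4 types.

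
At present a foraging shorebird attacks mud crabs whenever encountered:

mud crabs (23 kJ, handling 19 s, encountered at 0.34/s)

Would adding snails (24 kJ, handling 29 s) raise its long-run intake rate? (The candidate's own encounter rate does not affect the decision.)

No

Intake rate on the current diet: R = (0.34×23) / (1 + 0.34×19) = 7.82/7.46 = 1.048 kJ/s.
Profitability of snails: 24/29 = 0.8276 kJ/s.
Since 0.8276 < R, time spent handling snails is better spent searching.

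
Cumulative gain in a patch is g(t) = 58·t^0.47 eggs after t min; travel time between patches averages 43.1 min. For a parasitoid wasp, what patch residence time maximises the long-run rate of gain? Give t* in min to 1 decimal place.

Maximise g(t)/(T+t): set derivative to zero → g'(t)(T+t) = g(t).
g'(t) = 0.47·58·t^-0.53. Setting 0.47·58·t^-0.53 = 58·t^0.47/(43.1+t) gives 0.47(43.1+t) = t, so 0.53·t = 0.47×43.1.
t* = 0.47×43.1/0.53 = 38.22 min.

38.2 min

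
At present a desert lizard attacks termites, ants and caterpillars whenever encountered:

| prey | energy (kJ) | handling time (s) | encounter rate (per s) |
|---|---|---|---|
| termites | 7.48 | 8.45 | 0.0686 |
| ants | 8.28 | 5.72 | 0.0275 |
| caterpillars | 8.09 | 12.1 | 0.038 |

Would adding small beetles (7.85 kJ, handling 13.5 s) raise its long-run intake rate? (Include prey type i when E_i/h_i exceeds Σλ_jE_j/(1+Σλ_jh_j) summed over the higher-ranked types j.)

Current rate: (0.0686×7.48 + 0.0275×8.28 + 0.038×8.09)/(1 + 0.0686×8.45 + 0.0275×5.72 + 0.038×12.1) = 0.4772 kJ/s.
small beetles: E/h = 7.85/13.5 = 0.5815 kJ/s.
Since 0.5815 > R, including small beetles increases the long-run rate.

Yes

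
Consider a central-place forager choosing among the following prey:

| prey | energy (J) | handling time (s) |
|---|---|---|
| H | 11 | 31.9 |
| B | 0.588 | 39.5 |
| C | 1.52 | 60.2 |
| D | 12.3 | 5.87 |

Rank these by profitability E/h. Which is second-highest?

In descending order of E/h:
D: 12.3/5.87 = 2.1 J/s
H: 11/31.9 = 0.345 J/s
C: 1.52/60.2 = 0.0252 J/s
B: 0.588/39.5 = 0.0149 J/s

H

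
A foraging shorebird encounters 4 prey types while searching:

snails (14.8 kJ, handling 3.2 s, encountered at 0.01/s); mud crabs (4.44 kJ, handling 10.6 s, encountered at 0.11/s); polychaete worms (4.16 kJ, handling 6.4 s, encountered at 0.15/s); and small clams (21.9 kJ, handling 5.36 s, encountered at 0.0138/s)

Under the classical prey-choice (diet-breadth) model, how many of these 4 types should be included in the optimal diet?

3

Rank by E/h (kJ/s): snails 4.62, small clams 4.09, polychaete worms 0.65, mud crabs 0.419. Include each in turn until the next type's E/h falls below the running intake rate.
Rate on top 1: 0.1434. small clams: 4.09 > 0.1434 → include.
Rate on top 2: 0.4071. polychaete worms: 0.65 > 0.4071 → include.
Rate on top 3: 0.52. mud crabs: 0.419 < 0.52 → exclude; stop.
Optimal diet: snails, small clams, polychaete worms — 3 of 4 types.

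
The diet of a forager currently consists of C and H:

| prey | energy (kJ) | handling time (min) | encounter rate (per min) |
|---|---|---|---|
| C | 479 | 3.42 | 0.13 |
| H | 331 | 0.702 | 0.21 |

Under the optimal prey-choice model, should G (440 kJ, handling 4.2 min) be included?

Yes

Intake rate on the current diet: R = (0.13×479 + 0.21×331) / (1 + 0.13×3.42 + 0.21×0.702) = 131.8/1.592 = 82.78 kJ/min.
Profitability of G: 440/4.2 = 104.8 kJ/min.
Since 104.8 > R, including G increases the long-run rate.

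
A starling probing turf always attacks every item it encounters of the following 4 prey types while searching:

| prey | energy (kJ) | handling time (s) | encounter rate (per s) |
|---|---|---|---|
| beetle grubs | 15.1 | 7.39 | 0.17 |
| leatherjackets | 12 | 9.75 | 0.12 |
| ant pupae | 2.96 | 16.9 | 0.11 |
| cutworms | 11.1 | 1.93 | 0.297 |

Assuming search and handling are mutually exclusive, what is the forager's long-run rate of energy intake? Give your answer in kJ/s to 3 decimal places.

R = Σλ_iE_i / (1 + Σλ_ih_i)
Numerator: 0.17×15.1 + 0.12×12 + 0.11×2.96 + 0.297×11.1 = 7.629
Denominator: 1 + 0.17×7.39 + 0.12×9.75 + 0.11×16.9 + 0.297×1.93 = 5.859
R = 7.629/5.859 = 1.302 kJ/s

1.302 kJ/s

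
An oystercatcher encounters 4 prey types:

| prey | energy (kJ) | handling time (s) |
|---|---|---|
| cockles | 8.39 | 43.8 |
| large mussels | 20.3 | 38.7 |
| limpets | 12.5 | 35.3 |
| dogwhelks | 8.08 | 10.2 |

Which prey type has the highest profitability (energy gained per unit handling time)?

In descending order of E/h:
dogwhelks: 8.08/10.2 = 0.792 kJ/s
large mussels: 20.3/38.7 = 0.525 kJ/s
limpets: 12.5/35.3 = 0.354 kJ/s
cockles: 8.39/43.8 = 0.192 kJ/s

dogwhelks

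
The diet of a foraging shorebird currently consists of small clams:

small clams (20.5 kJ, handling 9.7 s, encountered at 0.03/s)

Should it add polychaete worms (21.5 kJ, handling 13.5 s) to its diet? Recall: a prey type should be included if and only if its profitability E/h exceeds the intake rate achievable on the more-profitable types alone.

Intake rate on the current diet: R = (0.03×20.5) / (1 + 0.03×9.7) = 0.615/1.291 = 0.4764 kJ/s.
Profitability of polychaete worms: 21.5/13.5 = 1.593 kJ/s.
Since 1.593 > R, including polychaete worms increases the long-run rate.

Yes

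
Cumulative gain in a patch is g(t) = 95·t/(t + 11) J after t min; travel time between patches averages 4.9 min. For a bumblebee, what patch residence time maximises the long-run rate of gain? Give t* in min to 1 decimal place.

7.3 min

Optimal t* satisfies g'(t*) = g(t*)/(T + t*).
g'(t) = 95·11/(t + 11)². Setting 95·11/(t+11)² = 95t/[(t+11)(4.9+t)] gives 11(4.9+t) = t(t+11), so t² = 11×4.9 = 53.9.
t* = √53.9 = 7.342 min.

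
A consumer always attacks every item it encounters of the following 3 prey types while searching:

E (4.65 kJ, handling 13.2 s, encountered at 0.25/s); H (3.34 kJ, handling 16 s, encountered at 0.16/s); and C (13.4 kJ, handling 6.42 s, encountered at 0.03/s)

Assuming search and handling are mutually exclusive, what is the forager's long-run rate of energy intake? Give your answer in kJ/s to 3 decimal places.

Energy encountered per unit search time: 0.25×4.65 + 0.16×3.34 + 0.03×13.4 = 2.099 kJ/s.
Handling time per unit search time: 0.25×13.2 + 0.16×16 + 0.03×6.42 = 6.053.
Rate = 2.099/(1 + 6.053) = 0.2976 kJ/s.

0.298 kJ/s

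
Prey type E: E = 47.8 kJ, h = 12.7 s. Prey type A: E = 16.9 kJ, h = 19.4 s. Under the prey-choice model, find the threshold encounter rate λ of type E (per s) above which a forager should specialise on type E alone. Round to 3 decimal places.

0.024 per s

The zero-one rule: include type A iff E₂/h₂ > λE₁/(1+λh₁). Equality gives the switch point.
λE₁h₂ = E₂ + λE₂h₁ ⇒ λ = E₂/(E₁h₂ − E₂h₁) = 16.9/(927.3 − 214.6) = 0.02371 per s.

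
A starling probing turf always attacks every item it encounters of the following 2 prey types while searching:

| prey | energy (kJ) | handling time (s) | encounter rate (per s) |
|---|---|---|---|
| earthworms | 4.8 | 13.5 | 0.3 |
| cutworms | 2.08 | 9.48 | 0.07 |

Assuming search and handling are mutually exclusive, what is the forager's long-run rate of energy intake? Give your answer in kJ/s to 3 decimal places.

R = (0.3×4.8 + 0.07×2.08) / (1 + 0.3×13.5 + 0.07×9.48) = 1.586/5.714 = 0.2775 kJ/s.

0.278 kJ/s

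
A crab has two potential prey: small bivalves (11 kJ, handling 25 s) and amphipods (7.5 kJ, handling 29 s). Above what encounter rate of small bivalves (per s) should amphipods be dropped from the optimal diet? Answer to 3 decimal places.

0.057 per s

At the threshold, the rate on small bivalves alone equals the profitability of amphipods: λ·11/(1 + λ·25) = 7.5/29 = 0.2586.
Rearranging, λ(11 − 0.2586×25) = 0.2586, so λ = 0.2586/4.534 = 0.05703 per s.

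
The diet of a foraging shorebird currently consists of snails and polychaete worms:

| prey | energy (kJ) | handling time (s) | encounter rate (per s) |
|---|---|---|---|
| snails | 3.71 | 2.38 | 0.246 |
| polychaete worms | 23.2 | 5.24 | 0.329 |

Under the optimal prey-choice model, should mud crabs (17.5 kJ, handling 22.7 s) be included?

On snails and polychaete worms alone, R = ΣλE/(1+Σλh) = 8.545/3.309 = 2.582 kJ/s.
mud crabs: E/h = 17.5/22.7 = 0.7709 kJ/s.
0.7709 < 2.582, so adding mud crabs would lower the average — exclude it.

No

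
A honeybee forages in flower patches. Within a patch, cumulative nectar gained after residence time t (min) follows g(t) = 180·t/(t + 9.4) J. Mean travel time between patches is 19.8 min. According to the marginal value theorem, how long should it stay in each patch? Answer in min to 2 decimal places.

By the marginal value theorem, leave when the instantaneous gain rate g'(t) equals the habitat-wide average g(t)/(T + t).
g'(t) = 180·9.4/(t + 9.4)². Setting 180·9.4/(t+9.4)² = 180t/[(t+9.4)(19.8+t)] gives 9.4(19.8+t) = t(t+9.4), so t² = 9.4×19.8 = 186.1.
t* = √186.1 = 13.64 min.

13.64 min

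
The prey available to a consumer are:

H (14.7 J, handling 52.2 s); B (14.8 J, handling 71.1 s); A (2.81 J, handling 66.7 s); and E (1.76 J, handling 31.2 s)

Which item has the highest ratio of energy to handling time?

H

Profitability E/h (J/s): H = 14.7/52.2 = 0.282, B = 14.8/71.1 = 0.208, A = 2.81/66.7 = 0.0421, E = 1.76/31.2 = 0.0564.
Ranked: H > B > E > A.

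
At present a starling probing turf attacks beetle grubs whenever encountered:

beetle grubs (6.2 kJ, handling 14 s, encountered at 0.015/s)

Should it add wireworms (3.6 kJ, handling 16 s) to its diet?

On beetle grubs alone, R = ΣλE/(1+Σλh) = 0.093/1.21 = 0.07686 kJ/s.
Profitability of wireworms: 3.6/16 = 0.225 kJ/s.
Since 0.225 > R, including wireworms increases the long-run rate.

Yes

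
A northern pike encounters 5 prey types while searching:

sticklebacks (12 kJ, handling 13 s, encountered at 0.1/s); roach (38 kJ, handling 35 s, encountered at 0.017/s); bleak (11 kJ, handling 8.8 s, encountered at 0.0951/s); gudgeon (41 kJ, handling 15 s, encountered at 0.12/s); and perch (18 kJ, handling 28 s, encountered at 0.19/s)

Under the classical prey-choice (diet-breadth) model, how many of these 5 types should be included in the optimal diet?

Rank by E/h (kJ/s): gudgeon 2.73, bleak 1.25, roach 1.09, sticklebacks 0.923, perch 0.643. Include each in turn until the next type's E/h falls below the running intake rate.
Rate on top 1: 1.757. bleak: 1.25 < 1.757 → exclude; stop.
Optimal diet: gudgeon — 1 of 5 types.

1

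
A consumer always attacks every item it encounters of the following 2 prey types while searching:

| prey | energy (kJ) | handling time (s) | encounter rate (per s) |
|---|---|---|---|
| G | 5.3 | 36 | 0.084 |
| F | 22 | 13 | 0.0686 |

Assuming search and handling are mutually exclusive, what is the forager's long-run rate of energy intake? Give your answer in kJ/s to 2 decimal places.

R = (0.084×5.3 + 0.0686×22) / (1 + 0.084×36 + 0.0686×13) = 1.954/4.916 = 0.3976 kJ/s.

0.40 kJ/s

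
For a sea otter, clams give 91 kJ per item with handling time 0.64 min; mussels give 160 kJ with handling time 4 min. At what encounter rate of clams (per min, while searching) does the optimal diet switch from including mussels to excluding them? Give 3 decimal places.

0.612 per min

At the threshold, the rate on clams alone equals the profitability of mussels: λ·91/(1 + λ·0.64) = 160/4 = 40.
Rearranging, λ(91 − 40×0.64) = 40, so λ = 40/65.4 = 0.6116 per min.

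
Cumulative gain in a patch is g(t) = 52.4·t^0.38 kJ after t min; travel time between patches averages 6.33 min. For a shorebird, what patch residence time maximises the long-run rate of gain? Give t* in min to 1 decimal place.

Maximise g(t)/(T+t): set derivative to zero → g'(t)(T+t) = g(t).
g'(t) = 0.38·52.4·t^-0.62. Setting 0.38·52.4·t^-0.62 = 52.4·t^0.38/(6.33+t) gives 0.38(6.33+t) = t, so 0.62·t = 0.38×6.33.
t* = 0.38×6.33/0.62 = 3.88 min.

3.9 min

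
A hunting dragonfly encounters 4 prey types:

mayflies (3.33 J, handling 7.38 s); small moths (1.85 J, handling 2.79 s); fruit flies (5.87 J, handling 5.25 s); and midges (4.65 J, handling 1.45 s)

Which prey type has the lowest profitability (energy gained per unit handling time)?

mayflies

In descending order of E/h:
midges: 4.65/1.45 = 3.21 J/s
fruit flies: 5.87/5.25 = 1.12 J/s
small moths: 1.85/2.79 = 0.663 J/s
mayflies: 3.33/7.38 = 0.451 J/s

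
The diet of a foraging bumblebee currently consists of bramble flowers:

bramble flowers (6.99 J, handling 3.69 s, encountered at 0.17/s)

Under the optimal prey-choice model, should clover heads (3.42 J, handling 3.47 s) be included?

Yes

On bramble flowers alone, R = ΣλE/(1+Σλh) = 1.188/1.627 = 0.7302 J/s.
clover heads: E/h = 3.42/3.47 = 0.9856 J/s.
0.9856 > 0.7302, so adding clover heads raises the average — include it.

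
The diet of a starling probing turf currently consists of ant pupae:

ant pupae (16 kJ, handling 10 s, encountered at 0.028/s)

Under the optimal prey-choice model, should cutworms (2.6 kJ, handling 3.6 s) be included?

Yes

On ant pupae alone, R = ΣλE/(1+Σλh) = 0.448/1.28 = 0.35 kJ/s.
cutworms: E/h = 2.6/3.6 = 0.7222 kJ/s.
0.7222 > 0.35, so adding cutworms raises the average — include it.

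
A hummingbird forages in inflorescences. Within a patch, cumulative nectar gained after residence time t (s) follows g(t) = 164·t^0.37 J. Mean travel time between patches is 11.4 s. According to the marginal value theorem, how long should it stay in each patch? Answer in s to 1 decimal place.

6.7 s

Maximise g(t)/(T+t): set derivative to zero → g'(t)(T+t) = g(t).
g'(t) = 0.37·164·t^-0.63. Setting 0.37·164·t^-0.63 = 164·t^0.37/(11.4+t) gives 0.37(11.4+t) = t, so 0.63·t = 0.37×11.4.
t* = 0.37×11.4/0.63 = 6.695 s.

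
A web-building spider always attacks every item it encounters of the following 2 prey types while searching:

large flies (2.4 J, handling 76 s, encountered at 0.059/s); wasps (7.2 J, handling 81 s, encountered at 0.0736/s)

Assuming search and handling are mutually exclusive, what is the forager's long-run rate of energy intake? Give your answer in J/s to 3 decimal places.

Energy encountered per unit search time: 0.059×2.4 + 0.0736×7.2 = 0.6715 J/s.
Handling time per unit search time: 0.059×76 + 0.0736×81 = 10.45.
Rate = 0.6715/(1 + 10.45) = 0.05867 J/s.

0.059 J/s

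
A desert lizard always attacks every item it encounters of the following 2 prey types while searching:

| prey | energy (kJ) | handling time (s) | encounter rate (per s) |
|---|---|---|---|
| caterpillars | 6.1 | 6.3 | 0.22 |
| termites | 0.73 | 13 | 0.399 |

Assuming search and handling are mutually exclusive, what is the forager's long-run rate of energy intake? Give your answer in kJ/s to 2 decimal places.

Energy encountered per unit search time: 0.22×6.1 + 0.399×0.73 = 1.633 kJ/s.
Handling time per unit search time: 0.22×6.3 + 0.399×13 = 6.573.
Rate = 1.633/(1 + 6.573) = 0.2157 kJ/s.

0.22 kJ/s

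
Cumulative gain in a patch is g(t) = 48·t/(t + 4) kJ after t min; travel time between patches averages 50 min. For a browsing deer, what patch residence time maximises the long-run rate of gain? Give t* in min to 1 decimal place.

14.1 min

Maximise g(t)/(T+t): set derivative to zero → g'(t)(T+t) = g(t).
g'(t) = 48·4/(t + 4)². Setting 48·4/(t+4)² = 48t/[(t+4)(50+t)] gives 4(50+t) = t(t+4), so t² = 4×50 = 200.
t* = √200 = 14.14 min.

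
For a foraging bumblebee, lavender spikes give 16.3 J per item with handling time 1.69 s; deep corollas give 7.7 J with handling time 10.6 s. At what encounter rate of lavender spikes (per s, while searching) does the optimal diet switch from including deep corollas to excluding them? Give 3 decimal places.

Drop deep corollas once their profitability E₂/h₂ falls below the rate achievable on lavender spikes alone: E₂/h₂ = λE₁/(1 + λh₁).
Solve for λ: λE₁h₂ = E₂(1 + λh₁) → λ(E₁h₂ − E₂h₁) = E₂ → λ = E₂/(E₁h₂ − E₂h₁).
λ = 7.7/(16.3×10.6 − 7.7×1.69) = 7.7/159.8 = 0.0482 per s.

0.048 per s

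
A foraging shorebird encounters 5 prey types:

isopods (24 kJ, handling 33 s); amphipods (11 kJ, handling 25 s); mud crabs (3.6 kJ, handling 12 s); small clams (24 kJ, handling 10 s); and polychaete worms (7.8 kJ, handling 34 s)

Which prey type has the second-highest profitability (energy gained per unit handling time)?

Profitability E/h (kJ/s): isopods = 24/33 = 0.727, amphipods = 11/25 = 0.44, mud crabs = 3.6/12 = 0.3, small clams = 24/10 = 2.4, polychaete worms = 7.8/34 = 0.229.
Ranked: small clams > isopods > amphipods > mud crabs > polychaete worms.

isopods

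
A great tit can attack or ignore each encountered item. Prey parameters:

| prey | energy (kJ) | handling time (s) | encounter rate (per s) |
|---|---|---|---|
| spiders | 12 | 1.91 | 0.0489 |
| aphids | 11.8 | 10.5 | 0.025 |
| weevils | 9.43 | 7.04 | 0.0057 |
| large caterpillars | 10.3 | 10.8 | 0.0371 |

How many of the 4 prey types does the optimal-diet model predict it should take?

4

Rank by E/h (kJ/s): spiders 6.28, weevils 1.34, aphids 1.12, large caterpillars 0.954. Include each in turn until the next type's E/h falls below the running intake rate.
Rate on top 1: 0.5367. weevils: 1.34 > 0.5367 → include.
Rate on top 2: 0.5651. aphids: 1.12 > 0.5651 → include.
Rate on top 3: 0.6702. large caterpillars: 0.954 > 0.6702 → include.
Optimal diet: spiders, weevils, aphids, large caterpillars — 4 of 4 types.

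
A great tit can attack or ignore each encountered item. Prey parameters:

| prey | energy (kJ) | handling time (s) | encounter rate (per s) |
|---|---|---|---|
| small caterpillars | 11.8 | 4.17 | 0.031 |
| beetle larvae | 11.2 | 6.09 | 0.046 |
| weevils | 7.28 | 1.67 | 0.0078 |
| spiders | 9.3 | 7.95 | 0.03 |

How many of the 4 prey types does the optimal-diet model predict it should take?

E/h in descending order: weevils 4.36, small caterpillars 2.83, beetle larvae 1.84, spiders 1.17 kJ/s. The optimal diet is the largest prefix of this list for which every included type satisfies E_i/h_i > R on the types above it.
Rate on top 1: 0.05605. small caterpillars: 2.83 > 0.05605 → include.
Rate on top 2: 0.3699. beetle larvae: 1.84 > 0.3699 → include.
Rate on top 3: 0.6593. spiders: 1.17 > 0.6593 → include.
Optimal diet: weevils, small caterpillars, beetle larvae, spiders — 4 of 4 types.

4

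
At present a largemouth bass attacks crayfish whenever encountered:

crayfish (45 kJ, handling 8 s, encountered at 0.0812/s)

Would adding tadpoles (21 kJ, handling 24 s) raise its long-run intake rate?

Intake rate on the current diet: R = (0.0812×45) / (1 + 0.0812×8) = 3.654/1.65 = 2.215 kJ/s.
Profitability of tadpoles: 21/24 = 0.875 kJ/s.
Since 0.875 < R, time spent handling tadpoles is better spent searching.

No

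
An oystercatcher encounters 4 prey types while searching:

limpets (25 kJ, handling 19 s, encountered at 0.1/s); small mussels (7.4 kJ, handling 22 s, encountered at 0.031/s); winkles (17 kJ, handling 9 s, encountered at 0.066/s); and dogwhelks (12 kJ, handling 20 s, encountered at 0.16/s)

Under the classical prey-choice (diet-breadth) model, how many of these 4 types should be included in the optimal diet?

Profitabilities (E/h, kJ/s): winkles 1.89, limpets 1.32, dogwhelks 0.6, small mussels 0.336. Add prey in this order while the next type's profitability exceeds the intake rate on those already taken.
Rate on top 1: 0.7039. limpets: 1.32 > 0.7039 → include.
Rate on top 2: 1.037. dogwhelks: 0.6 < 1.037 → exclude; stop.
Optimal diet: winkles, limpets — 2 of 4 types.

2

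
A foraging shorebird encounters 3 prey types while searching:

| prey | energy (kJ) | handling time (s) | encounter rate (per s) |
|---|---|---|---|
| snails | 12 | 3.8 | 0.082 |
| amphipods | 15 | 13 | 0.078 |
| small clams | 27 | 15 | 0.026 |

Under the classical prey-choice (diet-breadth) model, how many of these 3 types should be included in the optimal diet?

3

Profitabilities (E/h, kJ/s): snails 3.16, small clams 1.8, amphipods 1.15. Add prey in this order while the next type's profitability exceeds the intake rate on those already taken.
Rate on top 1: 0.7502. small clams: 1.8 > 0.7502 → include.
Rate on top 2: 0.9908. amphipods: 1.15 > 0.9908 → include.
Optimal diet: snails, small clams, amphipods — 3 of 3 types.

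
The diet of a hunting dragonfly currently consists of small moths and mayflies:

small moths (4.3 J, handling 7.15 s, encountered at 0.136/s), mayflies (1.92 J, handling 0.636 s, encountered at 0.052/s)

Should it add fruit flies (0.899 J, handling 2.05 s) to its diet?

Intake rate on the current diet: R = (0.136×4.3 + 0.052×1.92) / (1 + 0.136×7.15 + 0.052×0.636) = 0.6846/2.005 = 0.3414 J/s.
fruit flies: E/h = 0.899/2.05 = 0.4385 J/s.
0.4385 > 0.3414, so adding fruit flies raises the average — include it.

Yes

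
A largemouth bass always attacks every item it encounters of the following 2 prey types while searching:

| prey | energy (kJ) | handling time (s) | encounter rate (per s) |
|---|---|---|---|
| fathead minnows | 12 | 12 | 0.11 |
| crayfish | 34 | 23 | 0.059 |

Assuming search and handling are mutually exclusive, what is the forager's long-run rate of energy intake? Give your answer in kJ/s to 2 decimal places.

R = Σλ_iE_i / (1 + Σλ_ih_i)
Numerator: 0.11×12 + 0.059×34 = 3.326
Denominator: 1 + 0.11×12 + 0.059×23 = 3.677
R = 3.326/3.677 = 0.9045 kJ/s

0.90 kJ/s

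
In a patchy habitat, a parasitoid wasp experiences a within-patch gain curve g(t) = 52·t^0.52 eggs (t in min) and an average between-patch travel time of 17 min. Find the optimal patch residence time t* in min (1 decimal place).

By the marginal value theorem, leave when the instantaneous gain rate g'(t) equals the habitat-wide average g(t)/(T + t).
g'(t) = 0.52·52·t^-0.48. Setting 0.52·52·t^-0.48 = 52·t^0.52/(17+t) gives 0.52(17+t) = t, so 0.48·t = 0.52×17.
t* = 0.52×17/0.48 = 18.42 min.

18.4 min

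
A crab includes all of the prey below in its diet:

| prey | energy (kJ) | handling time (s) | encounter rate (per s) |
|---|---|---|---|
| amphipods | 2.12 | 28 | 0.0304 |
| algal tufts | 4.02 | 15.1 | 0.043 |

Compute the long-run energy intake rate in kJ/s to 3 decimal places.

0.095 kJ/s

Energy encountered per unit search time: 0.0304×2.12 + 0.043×4.02 = 0.2373 kJ/s.
Handling time per unit search time: 0.0304×28 + 0.043×15.1 = 1.5.
Rate = 0.2373/(1 + 1.5) = 0.0949 kJ/s.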